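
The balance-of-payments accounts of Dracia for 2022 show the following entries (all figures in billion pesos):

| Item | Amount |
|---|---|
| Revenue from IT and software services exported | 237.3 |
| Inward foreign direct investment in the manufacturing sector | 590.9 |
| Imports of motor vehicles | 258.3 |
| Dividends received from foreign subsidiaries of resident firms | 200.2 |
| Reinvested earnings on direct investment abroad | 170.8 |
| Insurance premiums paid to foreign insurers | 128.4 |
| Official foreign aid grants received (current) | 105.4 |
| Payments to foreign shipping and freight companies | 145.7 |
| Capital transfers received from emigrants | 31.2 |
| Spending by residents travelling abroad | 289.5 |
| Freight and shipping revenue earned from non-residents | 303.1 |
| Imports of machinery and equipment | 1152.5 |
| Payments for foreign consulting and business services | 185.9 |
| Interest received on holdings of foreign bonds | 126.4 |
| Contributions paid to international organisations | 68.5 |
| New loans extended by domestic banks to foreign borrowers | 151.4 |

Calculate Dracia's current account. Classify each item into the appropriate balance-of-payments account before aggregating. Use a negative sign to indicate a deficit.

Goods: -258.3 - 1152.5 = -1410.8
Services: -289.5 + 237.3 - 145.7 + 303.1 - 185.9 - 128.4 = -209.1
Primary income: 200.2 + 170.8 + 126.4 = 497.4
Secondary income: 105.4 - 68.5 = 36.9
Current account = (-1410.8) + (-209.1) + 497.4 + 36.9 = -1085.6
(Excluded from the current account — financial account: inward foreign direct investment in the manufacturing sector 590.9, new loans extended by domestic banks to foreign borrowers 151.4; capital account: capital transfers received from emigrants 31.2.)

-1085.6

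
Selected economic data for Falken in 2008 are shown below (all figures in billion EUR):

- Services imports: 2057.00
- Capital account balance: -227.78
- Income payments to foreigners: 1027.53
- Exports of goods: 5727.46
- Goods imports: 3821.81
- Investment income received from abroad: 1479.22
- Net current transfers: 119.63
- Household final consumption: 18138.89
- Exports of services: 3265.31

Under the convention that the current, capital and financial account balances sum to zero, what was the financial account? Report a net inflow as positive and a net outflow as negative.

-3457.50

Goods balance = 5727.46 - 3821.81 = 1905.65
Services balance = 3265.31 - 2057.00 = 1208.31
Trade balance (goods + services) = 1905.65 + 1208.31 = 3113.96
Net primary income = 1479.22 - 1027.53 = 451.69
Net secondary income = 119.63
Current account = 3113.96 + 451.69 + 119.63 = 3685.28
Financial account = -(3685.28 + (-227.78)) = -3457.50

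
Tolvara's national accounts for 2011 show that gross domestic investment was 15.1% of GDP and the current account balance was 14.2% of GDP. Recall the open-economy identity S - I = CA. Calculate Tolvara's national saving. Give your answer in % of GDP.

29.3

S = I + CA = 15.1 + 14.2 = 29.3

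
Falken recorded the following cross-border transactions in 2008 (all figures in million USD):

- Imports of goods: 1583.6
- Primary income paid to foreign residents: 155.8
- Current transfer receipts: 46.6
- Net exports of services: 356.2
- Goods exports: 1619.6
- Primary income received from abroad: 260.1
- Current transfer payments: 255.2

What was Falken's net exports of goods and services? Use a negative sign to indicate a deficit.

Goods balance = 1619.6 - 1583.6 = 36.0
Services balance = 356.2
Trade balance (goods + services) = 36.0 + 356.2 = 392.2

392.2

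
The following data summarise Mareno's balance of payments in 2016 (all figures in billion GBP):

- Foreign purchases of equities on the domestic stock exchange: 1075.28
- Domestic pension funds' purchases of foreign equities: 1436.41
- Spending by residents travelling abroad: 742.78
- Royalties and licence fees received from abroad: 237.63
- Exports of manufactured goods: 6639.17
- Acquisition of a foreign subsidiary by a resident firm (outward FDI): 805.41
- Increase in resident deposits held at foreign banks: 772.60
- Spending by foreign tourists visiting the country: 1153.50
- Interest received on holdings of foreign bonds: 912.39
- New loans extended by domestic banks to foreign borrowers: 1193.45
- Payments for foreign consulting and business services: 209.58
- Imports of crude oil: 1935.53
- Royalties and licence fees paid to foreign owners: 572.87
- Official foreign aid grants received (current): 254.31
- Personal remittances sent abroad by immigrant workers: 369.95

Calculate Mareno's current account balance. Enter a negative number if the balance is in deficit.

Goods: -1935.53 + 6639.17 = 4703.64
Services: -742.78 + 237.63 - 572.87 + 1153.50 - 209.58 = -134.10
Primary income: 912.39
Secondary income: 254.31 - 369.95 = -115.64
Current account = 4703.64 + (-134.10) + 912.39 + (-115.64) = 5366.29
(Excluded from the current account — financial account: foreign purchases of equities on the domestic stock exchange 1075.28, domestic pension funds' purchases of foreign equities 1436.41, acquisition of a foreign subsidiary by a resident firm (outward FDI) 805.41, increase in resident deposits held at foreign banks 772.60, new loans extended by domestic banks to foreign borrowers 1193.45.)

5366.29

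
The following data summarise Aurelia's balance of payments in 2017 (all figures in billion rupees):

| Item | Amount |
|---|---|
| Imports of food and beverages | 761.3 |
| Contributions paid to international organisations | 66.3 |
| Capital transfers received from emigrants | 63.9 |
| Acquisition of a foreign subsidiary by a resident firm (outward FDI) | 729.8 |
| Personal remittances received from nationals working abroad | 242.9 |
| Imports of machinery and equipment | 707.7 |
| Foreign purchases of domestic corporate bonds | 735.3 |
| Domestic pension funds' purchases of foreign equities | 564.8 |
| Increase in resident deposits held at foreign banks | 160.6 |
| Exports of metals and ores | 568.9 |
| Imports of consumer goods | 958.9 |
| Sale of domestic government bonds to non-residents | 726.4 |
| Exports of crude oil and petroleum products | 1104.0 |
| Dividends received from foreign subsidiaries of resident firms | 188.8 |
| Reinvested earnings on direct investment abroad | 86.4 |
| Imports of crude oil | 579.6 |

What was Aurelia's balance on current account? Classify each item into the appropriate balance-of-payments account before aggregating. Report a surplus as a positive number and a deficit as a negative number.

Goods: -958.9 + 1104.0 - 761.3 - 707.7 - 579.6 + 568.9 = -1334.6
Primary income: 86.4 + 188.8 = 275.2
Secondary income: 242.9 - 66.3 = 176.6
Current account = (-1334.6) + 275.2 + 176.6 = -882.8
(Excluded from the current account — capital account: capital transfers received from emigrants 63.9; financial account: acquisition of a foreign subsidiary by a resident firm (outward FDI) 729.8, foreign purchases of domestic corporate bonds 735.3, domestic pension funds' purchases of foreign equities 564.8, increase in resident deposits held at foreign banks 160.6, sale of domestic government bonds to non-residents 726.4.)

-882.8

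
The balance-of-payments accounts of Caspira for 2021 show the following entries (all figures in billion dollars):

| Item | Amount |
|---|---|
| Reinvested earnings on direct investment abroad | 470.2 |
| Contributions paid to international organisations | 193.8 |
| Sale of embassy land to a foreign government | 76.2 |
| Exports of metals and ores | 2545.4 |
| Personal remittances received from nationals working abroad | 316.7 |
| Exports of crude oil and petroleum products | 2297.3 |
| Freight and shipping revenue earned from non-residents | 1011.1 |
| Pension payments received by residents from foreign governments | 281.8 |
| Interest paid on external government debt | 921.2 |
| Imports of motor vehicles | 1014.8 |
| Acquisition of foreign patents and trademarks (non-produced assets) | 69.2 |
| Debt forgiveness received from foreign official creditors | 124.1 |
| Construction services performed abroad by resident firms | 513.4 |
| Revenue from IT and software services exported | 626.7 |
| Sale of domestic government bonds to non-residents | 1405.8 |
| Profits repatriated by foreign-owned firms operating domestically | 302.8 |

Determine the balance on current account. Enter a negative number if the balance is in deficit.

Goods: 2545.4 - 1014.8 + 2297.3 = 3827.9
Services: 1011.1 + 513.4 + 626.7 = 2151.2
Primary income: -921.2 - 302.8 + 470.2 = -753.8
Secondary income: -193.8 + 281.8 + 316.7 = 404.7
Current account = 3827.9 + 2151.2 + (-753.8) + 404.7 = 5630.0
(Excluded from the current account — capital account: sale of embassy land to a foreign government 76.2, acquisition of foreign patents and trademarks (non-produced assets) 69.2, debt forgiveness received from foreign official creditors 124.1; financial account: sale of domestic government bonds to non-residents 1405.8.)

5630.0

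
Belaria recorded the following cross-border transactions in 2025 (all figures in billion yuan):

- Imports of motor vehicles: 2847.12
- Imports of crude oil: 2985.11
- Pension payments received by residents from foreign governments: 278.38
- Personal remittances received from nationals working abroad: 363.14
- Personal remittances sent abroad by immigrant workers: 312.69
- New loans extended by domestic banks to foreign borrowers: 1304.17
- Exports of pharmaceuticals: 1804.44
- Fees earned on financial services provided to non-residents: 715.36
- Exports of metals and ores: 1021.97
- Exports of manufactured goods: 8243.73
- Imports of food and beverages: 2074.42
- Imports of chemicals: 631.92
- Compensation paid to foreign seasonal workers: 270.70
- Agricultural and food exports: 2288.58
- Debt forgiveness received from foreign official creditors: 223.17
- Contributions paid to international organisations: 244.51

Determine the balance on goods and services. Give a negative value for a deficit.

5535.51

Goods: -631.92 - 2074.42 + 8243.73 + 2288.58 - 2985.11 + 1021.97 + 1804.44 - 2847.12 = 4820.15
Services: 715.36
Trade balance = 4820.15 + 715.36 = 5535.51
(Excluded from the trade balance — secondary income: pension payments received by residents from foreign governments 278.38, personal remittances received from nationals working abroad 363.14, personal remittances sent abroad by immigrant workers 312.69, contributions paid to international organisations 244.51; financial account: new loans extended by domestic banks to foreign borrowers 1304.17; primary income: compensation paid to foreign seasonal workers 270.70; capital account: debt forgiveness received from foreign official creditors 223.17.)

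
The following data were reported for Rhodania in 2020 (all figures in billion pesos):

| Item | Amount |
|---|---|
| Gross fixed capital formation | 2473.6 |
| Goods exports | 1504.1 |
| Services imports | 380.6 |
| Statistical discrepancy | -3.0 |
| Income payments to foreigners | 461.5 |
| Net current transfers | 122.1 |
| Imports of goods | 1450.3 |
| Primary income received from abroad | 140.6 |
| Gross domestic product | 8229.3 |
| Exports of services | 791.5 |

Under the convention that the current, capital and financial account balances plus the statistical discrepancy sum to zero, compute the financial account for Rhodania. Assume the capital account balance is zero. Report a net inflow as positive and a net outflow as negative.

Goods balance = 1504.1 - 1450.3 = 53.8
Services balance = 791.5 - 380.6 = 410.9
Trade balance (goods + services) = 53.8 + 410.9 = 464.7
Net primary income = 140.6 - 461.5 = -320.9
Net secondary income = 122.1
Current account = 464.7 + (-320.9) + 122.1 = 265.9
Financial account = -(265.9 + (-3.0)) = -262.9

-262.9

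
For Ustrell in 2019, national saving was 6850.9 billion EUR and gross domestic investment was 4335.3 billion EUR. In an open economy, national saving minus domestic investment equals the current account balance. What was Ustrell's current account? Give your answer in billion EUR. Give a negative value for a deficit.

2515.6

S - I = CA (net lending to the rest of the world).
CA = S - I = 6850.9 - 4335.3 = 2515.6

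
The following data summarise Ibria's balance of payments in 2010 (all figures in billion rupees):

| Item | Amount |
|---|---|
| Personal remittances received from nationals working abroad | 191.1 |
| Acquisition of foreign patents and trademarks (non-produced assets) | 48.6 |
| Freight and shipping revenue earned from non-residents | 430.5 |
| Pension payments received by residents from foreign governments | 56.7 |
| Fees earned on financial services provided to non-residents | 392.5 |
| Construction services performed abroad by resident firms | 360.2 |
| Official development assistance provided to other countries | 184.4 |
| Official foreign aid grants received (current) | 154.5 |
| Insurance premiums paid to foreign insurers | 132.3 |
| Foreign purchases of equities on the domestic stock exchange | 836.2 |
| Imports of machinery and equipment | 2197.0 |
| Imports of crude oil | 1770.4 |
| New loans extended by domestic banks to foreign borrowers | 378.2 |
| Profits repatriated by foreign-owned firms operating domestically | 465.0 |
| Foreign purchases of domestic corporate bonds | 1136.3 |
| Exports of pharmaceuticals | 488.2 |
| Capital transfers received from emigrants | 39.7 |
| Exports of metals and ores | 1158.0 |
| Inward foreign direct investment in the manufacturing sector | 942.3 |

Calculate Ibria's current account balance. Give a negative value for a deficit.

-1517.4

Goods: -1770.4 - 2197.0 + 488.2 + 1158.0 = -2321.2
Services: 430.5 - 132.3 + 392.5 + 360.2 = 1050.9
Primary income: -465.0
Secondary income: 154.5 + 56.7 - 184.4 + 191.1 = 217.9
Current account = (-2321.2) + 1050.9 + (-465.0) + 217.9 = -1517.4
(Excluded from the current account — capital account: acquisition of foreign patents and trademarks (non-produced assets) 48.6, capital transfers received from emigrants 39.7; financial account: foreign purchases of equities on the domestic stock exchange 836.2, new loans extended by domestic banks to foreign borrowers 378.2, foreign purchases of domestic corporate bonds 1136.3, inward foreign direct investment in the manufacturing sector 942.3.)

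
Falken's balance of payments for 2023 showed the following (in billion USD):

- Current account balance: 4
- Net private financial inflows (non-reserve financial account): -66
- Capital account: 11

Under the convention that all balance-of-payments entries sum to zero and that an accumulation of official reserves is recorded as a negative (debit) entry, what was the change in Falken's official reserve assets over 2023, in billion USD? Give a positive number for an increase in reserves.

-51

Official reserve transactions balance = -(4 + 11 + (-66)) = 51
An accumulation of reserves is recorded as a debit (negative entry), so the change in the stock of reserves is the negative of that balance.
Change in official reserves = -(51) = -51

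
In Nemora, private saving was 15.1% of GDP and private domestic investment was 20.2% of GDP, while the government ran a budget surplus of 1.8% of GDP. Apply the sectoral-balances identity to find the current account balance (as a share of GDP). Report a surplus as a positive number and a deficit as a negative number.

-3.3

By the sectoral-balances identity, CA = (S_private - I) + (T - G).
Private balance = 15.1 - 20.2 = -5.1
Government balance (T - G) = 1.8
CA = -5.1 + 1.8 = -3.3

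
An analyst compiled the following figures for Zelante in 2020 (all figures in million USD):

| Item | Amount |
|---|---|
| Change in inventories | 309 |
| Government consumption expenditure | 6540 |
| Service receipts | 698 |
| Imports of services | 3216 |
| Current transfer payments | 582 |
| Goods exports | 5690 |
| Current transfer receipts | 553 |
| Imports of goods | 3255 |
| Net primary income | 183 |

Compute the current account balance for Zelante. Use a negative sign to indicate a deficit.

Goods balance = 5690 - 3255 = 2435
Services balance = 698 - 3216 = -2518
Trade balance (goods + services) = 2435 + (-2518) = -83
Net primary income = 183
Net secondary income = 553 - 582 = -29
Current account = -83 + 183 + (-29) = 71

71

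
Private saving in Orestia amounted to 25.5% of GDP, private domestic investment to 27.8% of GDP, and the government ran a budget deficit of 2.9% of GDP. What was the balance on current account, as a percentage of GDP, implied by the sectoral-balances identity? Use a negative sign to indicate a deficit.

-5.2

By the sectoral-balances identity, CA = (S_private - I) + (T - G).
Private balance = 25.5 - 27.8 = -2.3
Government balance (T - G) = -2.9
CA = -2.3 + (-2.9) = -5.2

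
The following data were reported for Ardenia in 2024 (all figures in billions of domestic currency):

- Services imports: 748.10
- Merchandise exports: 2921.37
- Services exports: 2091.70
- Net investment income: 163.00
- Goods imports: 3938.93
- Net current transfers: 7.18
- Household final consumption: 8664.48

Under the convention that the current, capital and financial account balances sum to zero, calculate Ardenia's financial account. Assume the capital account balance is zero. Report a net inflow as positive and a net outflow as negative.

-496.22

Goods balance = 2921.37 - 3938.93 = -1017.56
Services balance = 2091.70 - 748.10 = 1343.60
Trade balance (goods + services) = -1017.56 + 1343.60 = 326.04
Net primary income = 163.00
Net secondary income = 7.18
Current account = 326.04 + 163.00 + 7.18 = 496.22
Financial account = -(496.22) = -496.22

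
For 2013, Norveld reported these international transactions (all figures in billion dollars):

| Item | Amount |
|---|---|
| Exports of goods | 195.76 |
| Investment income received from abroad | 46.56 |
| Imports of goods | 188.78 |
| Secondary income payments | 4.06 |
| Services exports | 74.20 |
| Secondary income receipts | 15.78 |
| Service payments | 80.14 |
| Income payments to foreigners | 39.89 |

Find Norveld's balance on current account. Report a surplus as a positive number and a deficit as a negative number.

Goods balance = 195.76 - 188.78 = 6.98
Services balance = 74.20 - 80.14 = -5.94
Trade balance (goods + services) = 6.98 + (-5.94) = 1.04
Net primary income = 46.56 - 39.89 = 6.67
Net secondary income = 15.78 - 4.06 = 11.72
Current account = 1.04 + 6.67 + 11.72 = 19.43

19.43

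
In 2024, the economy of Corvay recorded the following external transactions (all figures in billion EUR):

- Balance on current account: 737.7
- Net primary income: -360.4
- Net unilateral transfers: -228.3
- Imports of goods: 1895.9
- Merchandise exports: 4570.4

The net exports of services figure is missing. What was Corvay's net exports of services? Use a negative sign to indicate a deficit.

Current account = goods balance + services balance + net primary income + net secondary income
Sum of the known components = 2085.8
Net exports of services = CA - (known components) = 737.7 - 2085.8 = -1348.1

-1348.1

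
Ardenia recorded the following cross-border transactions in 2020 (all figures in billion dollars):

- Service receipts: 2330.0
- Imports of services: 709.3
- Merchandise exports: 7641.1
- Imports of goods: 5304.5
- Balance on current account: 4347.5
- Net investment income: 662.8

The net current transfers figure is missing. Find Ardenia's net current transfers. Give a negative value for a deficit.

-272.6

Current account = goods balance + services balance + net primary income + net secondary income
Sum of the known components = 4620.1
Net current transfers = CA - (known components) = 4347.5 - 4620.1 = -272.6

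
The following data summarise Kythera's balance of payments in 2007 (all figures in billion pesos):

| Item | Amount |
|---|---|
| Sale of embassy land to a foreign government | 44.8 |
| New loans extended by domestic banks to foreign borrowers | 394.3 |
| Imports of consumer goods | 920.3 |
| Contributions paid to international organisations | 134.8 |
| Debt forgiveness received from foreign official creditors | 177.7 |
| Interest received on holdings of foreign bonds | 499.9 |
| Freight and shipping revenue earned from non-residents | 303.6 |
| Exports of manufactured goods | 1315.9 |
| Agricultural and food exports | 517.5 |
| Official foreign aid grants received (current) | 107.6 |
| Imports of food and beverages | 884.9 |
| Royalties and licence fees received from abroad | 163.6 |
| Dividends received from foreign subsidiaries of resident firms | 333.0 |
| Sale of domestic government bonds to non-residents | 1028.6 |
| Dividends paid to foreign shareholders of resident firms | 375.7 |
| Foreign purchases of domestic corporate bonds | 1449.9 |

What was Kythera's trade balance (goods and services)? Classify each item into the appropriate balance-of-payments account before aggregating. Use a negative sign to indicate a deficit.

495.4

Goods: 1315.9 + 517.5 - 920.3 - 884.9 = 28.2
Services: 303.6 + 163.6 = 467.2
Trade balance = 28.2 + 467.2 = 495.4
(Excluded from the trade balance — capital account: sale of embassy land to a foreign government 44.8, debt forgiveness received from foreign official creditors 177.7; financial account: new loans extended by domestic banks to foreign borrowers 394.3, sale of domestic government bonds to non-residents 1028.6, foreign purchases of domestic corporate bonds 1449.9; secondary income: contributions paid to international organisations 134.8, official foreign aid grants received (current) 107.6; primary income: interest received on holdings of foreign bonds 499.9, dividends received from foreign subsidiaries of resident firms 333.0, dividends paid to foreign shareholders of resident firms 375.7.)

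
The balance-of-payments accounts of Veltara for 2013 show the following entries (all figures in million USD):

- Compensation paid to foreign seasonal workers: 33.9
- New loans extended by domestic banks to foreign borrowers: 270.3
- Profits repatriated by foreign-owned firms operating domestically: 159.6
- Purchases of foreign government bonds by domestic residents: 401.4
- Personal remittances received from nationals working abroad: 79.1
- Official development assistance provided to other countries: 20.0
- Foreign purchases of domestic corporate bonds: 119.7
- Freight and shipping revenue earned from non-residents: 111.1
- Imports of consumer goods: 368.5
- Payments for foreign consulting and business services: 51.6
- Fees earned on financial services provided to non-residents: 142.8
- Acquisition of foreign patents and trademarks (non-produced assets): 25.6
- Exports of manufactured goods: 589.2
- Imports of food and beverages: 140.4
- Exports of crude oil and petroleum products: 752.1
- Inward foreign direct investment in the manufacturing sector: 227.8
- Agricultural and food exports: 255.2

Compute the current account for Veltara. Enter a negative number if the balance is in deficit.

Goods: 255.2 + 752.1 + 589.2 - 140.4 - 368.5 = 1087.6
Services: -51.6 + 142.8 + 111.1 = 202.3
Primary income: -159.6 - 33.9 = -193.5
Secondary income: -20.0 + 79.1 = 59.1
Current account = 1087.6 + 202.3 + (-193.5) + 59.1 = 1155.5
(Excluded from the current account — financial account: new loans extended by domestic banks to foreign borrowers 270.3, purchases of foreign government bonds by domestic residents 401.4, foreign purchases of domestic corporate bonds 119.7, inward foreign direct investment in the manufacturing sector 227.8; capital account: acquisition of foreign patents and trademarks (non-produced assets) 25.6.)

1155.5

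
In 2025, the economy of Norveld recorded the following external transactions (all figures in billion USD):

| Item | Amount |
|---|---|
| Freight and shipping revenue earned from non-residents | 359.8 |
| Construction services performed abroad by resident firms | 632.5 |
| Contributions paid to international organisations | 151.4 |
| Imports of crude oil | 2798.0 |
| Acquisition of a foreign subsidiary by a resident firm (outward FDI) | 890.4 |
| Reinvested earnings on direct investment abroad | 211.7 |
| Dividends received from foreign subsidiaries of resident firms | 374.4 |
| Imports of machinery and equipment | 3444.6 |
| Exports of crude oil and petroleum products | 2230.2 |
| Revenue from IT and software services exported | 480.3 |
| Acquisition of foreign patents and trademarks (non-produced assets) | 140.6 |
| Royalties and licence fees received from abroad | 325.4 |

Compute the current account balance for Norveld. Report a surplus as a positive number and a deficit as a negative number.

Goods: 2230.2 - 3444.6 - 2798.0 = -4012.4
Services: 480.3 + 359.8 + 325.4 + 632.5 = 1798.0
Primary income: 374.4 + 211.7 = 586.1
Secondary income: -151.4
Current account = (-4012.4) + 1798.0 + 586.1 + (-151.4) = -1779.7
(Excluded from the current account — financial account: acquisition of a foreign subsidiary by a resident firm (outward FDI) 890.4; capital account: acquisition of foreign patents and trademarks (non-produced assets) 140.6.)

-1779.7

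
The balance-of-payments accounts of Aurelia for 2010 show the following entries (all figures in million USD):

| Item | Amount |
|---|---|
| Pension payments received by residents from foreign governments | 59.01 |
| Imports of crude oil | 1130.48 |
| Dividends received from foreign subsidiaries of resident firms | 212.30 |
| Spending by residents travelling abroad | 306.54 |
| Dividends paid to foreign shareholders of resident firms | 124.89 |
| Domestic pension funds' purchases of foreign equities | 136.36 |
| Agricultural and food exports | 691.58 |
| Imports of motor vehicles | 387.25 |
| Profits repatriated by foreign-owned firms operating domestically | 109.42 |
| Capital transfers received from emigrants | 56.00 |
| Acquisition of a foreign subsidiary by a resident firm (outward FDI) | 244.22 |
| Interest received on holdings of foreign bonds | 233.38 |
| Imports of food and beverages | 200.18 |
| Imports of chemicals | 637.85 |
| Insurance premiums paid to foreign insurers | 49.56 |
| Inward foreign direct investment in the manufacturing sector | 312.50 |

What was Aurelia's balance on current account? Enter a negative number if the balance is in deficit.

-1749.90

Goods: -387.25 + 691.58 - 200.18 - 1130.48 - 637.85 = -1664.18
Services: -49.56 - 306.54 = -356.10
Primary income: 212.30 + 233.38 - 124.89 - 109.42 = 211.37
Secondary income: 59.01
Current account = (-1664.18) + (-356.10) + 211.37 + 59.01 = -1749.90
(Excluded from the current account — financial account: domestic pension funds' purchases of foreign equities 136.36, acquisition of a foreign subsidiary by a resident firm (outward FDI) 244.22, inward foreign direct investment in the manufacturing sector 312.50; capital account: capital transfers received from emigrants 56.00.)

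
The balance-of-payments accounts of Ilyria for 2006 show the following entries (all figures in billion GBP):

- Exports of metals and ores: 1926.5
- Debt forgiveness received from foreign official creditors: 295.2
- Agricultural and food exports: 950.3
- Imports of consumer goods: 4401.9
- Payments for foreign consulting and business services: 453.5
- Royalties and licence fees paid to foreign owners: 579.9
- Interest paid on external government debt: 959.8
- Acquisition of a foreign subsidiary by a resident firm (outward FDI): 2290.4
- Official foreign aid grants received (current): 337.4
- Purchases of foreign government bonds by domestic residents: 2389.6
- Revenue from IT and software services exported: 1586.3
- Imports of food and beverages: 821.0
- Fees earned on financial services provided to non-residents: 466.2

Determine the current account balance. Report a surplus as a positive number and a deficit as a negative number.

-1949.4

Goods: 1926.5 - 4401.9 + 950.3 - 821.0 = -2346.1
Services: 1586.3 - 453.5 + 466.2 - 579.9 = 1019.1
Primary income: -959.8
Secondary income: 337.4
Current account = (-2346.1) + 1019.1 + (-959.8) + 337.4 = -1949.4
(Excluded from the current account — capital account: debt forgiveness received from foreign official creditors 295.2; financial account: acquisition of a foreign subsidiary by a resident firm (outward FDI) 2290.4, purchases of foreign government bonds by domestic residents 2389.6.)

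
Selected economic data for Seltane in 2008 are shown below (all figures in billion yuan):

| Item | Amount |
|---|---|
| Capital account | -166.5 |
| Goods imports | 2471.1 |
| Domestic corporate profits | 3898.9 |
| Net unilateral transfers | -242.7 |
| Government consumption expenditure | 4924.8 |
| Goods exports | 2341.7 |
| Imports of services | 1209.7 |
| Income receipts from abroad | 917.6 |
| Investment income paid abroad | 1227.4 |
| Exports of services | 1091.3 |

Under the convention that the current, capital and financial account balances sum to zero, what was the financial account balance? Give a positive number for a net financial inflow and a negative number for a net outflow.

966.8

Goods balance = 2341.7 - 2471.1 = -129.4
Services balance = 1091.3 - 1209.7 = -118.4
Trade balance (goods + services) = -129.4 + (-118.4) = -247.8
Net primary income = 917.6 - 1227.4 = -309.8
Net secondary income = -242.7
Current account = -247.8 + (-309.8) + (-242.7) = -800.3
Financial account = -(-800.3 + (-166.5)) = 966.8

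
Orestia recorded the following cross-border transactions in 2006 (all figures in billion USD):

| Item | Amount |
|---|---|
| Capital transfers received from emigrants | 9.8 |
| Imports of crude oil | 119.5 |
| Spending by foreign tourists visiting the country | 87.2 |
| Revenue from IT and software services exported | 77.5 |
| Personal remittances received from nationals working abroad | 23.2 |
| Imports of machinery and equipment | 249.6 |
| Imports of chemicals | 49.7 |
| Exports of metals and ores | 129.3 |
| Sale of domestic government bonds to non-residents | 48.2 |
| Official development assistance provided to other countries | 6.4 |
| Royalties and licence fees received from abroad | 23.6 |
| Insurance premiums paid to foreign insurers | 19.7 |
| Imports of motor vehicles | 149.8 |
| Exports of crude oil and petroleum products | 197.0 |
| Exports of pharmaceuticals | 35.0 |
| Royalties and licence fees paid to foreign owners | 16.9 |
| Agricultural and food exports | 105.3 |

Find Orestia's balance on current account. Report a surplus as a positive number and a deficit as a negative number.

66.5

Goods: -249.6 - 119.5 - 49.7 - 149.8 + 35.0 + 197.0 + 129.3 + 105.3 = -102.0
Services: 23.6 + 77.5 + 87.2 - 19.7 - 16.9 = 151.7
Secondary income: 23.2 - 6.4 = 16.8
Current account = (-102.0) + 151.7 + 16.8 = 66.5
(Excluded from the current account — capital account: capital transfers received from emigrants 9.8; financial account: sale of domestic government bonds to non-residents 48.2.)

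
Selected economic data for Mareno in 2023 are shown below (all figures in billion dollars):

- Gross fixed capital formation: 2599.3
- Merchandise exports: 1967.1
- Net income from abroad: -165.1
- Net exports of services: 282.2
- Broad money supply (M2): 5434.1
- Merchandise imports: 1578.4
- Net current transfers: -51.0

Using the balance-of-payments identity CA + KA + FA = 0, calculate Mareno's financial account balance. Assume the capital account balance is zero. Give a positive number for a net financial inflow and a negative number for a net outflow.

Goods balance = 1967.1 - 1578.4 = 388.7
Services balance = 282.2
Trade balance (goods + services) = 388.7 + 282.2 = 670.9
Net primary income = -165.1
Net secondary income = -51.0
Current account = 670.9 + (-165.1) + (-51.0) = 454.8
Financial account = -(454.8) = -454.8

-454.8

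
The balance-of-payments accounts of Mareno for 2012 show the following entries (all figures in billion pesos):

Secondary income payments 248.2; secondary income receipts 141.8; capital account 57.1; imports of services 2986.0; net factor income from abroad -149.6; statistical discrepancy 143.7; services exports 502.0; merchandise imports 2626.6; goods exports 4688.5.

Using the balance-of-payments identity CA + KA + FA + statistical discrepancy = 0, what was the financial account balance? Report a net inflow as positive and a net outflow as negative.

477.3

Goods balance = 4688.5 - 2626.6 = 2061.9
Services balance = 502.0 - 2986.0 = -2484.0
Trade balance (goods + services) = 2061.9 + (-2484.0) = -422.1
Net primary income = -149.6
Net secondary income = 141.8 - 248.2 = -106.4
Current account = -422.1 + (-149.6) + (-106.4) = -678.1
Financial account = -(-678.1 + 57.1 + 143.7) = 477.3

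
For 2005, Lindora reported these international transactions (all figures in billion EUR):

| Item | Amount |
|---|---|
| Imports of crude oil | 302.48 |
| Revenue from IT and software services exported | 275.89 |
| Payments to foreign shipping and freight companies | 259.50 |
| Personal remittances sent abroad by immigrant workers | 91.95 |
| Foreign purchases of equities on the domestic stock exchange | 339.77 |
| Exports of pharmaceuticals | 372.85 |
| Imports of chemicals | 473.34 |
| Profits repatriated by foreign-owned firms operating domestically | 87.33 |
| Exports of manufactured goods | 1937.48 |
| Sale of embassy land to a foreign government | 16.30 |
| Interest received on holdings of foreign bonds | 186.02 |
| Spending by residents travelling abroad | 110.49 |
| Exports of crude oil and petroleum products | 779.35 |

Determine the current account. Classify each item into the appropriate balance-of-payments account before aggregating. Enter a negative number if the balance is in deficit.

Goods: -473.34 + 372.85 - 302.48 + 779.35 + 1937.48 = 2313.86
Services: -259.50 - 110.49 + 275.89 = -94.10
Primary income: -87.33 + 186.02 = 98.69
Secondary income: -91.95
Current account = 2313.86 + (-94.10) + 98.69 + (-91.95) = 2226.50
(Excluded from the current account — financial account: foreign purchases of equities on the domestic stock exchange 339.77; capital account: sale of embassy land to a foreign government 16.30.)

2226.50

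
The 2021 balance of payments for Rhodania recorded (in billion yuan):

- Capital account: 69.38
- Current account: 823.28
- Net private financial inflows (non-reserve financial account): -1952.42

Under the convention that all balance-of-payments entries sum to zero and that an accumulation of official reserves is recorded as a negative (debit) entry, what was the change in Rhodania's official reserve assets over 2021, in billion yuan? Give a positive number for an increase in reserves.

Official reserve transactions balance = -(823.28 + 69.38 + (-1952.42)) = 1059.76
An accumulation of reserves is recorded as a debit (negative entry), so the change in the stock of reserves is the negative of that balance.
Change in official reserves = -(1059.76) = -1059.76

-1059.76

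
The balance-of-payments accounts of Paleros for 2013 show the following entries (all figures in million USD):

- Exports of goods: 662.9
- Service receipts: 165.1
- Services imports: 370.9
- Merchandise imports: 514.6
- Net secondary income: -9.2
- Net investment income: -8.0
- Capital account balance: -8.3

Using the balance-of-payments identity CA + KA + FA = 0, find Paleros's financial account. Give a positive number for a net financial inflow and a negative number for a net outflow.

83.0

Goods balance = 662.9 - 514.6 = 148.3
Services balance = 165.1 - 370.9 = -205.8
Trade balance (goods + services) = 148.3 + (-205.8) = -57.5
Net primary income = -8.0
Net secondary income = -9.2
Current account = -57.5 + (-8.0) + (-9.2) = -74.7
Financial account = -(-74.7 + (-8.3)) = 83.0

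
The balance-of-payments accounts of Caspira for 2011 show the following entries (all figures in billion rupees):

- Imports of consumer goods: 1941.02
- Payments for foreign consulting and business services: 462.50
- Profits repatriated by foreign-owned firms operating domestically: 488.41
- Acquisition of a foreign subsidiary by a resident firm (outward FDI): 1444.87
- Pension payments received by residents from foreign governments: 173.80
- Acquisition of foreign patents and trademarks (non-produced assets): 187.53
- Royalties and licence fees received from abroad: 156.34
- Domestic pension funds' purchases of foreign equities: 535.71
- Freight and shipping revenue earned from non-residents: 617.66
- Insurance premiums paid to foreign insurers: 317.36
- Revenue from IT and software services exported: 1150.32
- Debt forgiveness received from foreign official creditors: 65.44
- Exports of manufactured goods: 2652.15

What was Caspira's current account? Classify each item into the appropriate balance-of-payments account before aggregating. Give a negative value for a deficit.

Goods: 2652.15 - 1941.02 = 711.13
Services: 1150.32 - 462.50 + 617.66 + 156.34 - 317.36 = 1144.46
Primary income: -488.41
Secondary income: 173.80
Current account = 711.13 + 1144.46 + (-488.41) + 173.80 = 1540.98
(Excluded from the current account — financial account: acquisition of a foreign subsidiary by a resident firm (outward FDI) 1444.87, domestic pension funds' purchases of foreign equities 535.71; capital account: acquisition of foreign patents and trademarks (non-produced assets) 187.53, debt forgiveness received from foreign official creditors 65.44.)

1540.98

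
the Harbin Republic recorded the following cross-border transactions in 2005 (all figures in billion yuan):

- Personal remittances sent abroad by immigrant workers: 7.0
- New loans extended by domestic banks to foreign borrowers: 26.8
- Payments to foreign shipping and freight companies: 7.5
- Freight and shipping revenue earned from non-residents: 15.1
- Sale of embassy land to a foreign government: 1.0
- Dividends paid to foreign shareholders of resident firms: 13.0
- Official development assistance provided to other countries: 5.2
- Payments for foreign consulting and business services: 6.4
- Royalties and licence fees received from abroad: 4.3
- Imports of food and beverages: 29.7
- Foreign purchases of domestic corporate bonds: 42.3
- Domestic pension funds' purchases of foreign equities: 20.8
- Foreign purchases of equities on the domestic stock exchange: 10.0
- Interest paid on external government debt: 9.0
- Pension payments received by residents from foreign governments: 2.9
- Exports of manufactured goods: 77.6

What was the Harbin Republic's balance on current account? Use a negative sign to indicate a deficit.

22.1

Goods: 77.6 - 29.7 = 47.9
Services: 15.1 + 4.3 - 6.4 - 7.5 = 5.5
Primary income: -9.0 - 13.0 = -22.0
Secondary income: -5.2 + 2.9 - 7.0 = -9.3
Current account = 47.9 + 5.5 + (-22.0) + (-9.3) = 22.1
(Excluded from the current account — financial account: new loans extended by domestic banks to foreign borrowers 26.8, foreign purchases of domestic corporate bonds 42.3, domestic pension funds' purchases of foreign equities 20.8, foreign purchases of equities on the domestic stock exchange 10.0; capital account: sale of embassy land to a foreign government 1.0.)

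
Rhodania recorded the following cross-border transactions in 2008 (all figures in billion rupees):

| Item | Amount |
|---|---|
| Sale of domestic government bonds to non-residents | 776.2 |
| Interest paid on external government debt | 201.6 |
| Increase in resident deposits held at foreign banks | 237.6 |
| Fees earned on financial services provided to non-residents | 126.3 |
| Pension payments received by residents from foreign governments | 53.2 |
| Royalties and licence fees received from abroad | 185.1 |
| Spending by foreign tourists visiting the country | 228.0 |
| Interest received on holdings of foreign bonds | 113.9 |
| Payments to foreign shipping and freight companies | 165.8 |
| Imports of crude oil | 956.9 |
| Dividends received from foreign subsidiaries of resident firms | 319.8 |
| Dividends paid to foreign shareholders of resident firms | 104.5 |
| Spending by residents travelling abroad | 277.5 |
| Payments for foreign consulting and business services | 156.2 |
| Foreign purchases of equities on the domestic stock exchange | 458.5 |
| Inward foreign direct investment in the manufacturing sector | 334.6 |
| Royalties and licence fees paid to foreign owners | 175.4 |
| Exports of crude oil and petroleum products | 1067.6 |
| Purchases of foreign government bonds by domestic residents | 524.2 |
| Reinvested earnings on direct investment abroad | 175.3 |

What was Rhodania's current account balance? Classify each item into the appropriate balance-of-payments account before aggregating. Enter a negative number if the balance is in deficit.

Goods: -956.9 + 1067.6 = 110.7
Services: 228.0 - 277.5 - 156.2 - 175.4 - 165.8 + 126.3 + 185.1 = -235.5
Primary income: -201.6 + 319.8 + 113.9 - 104.5 + 175.3 = 302.9
Secondary income: 53.2
Current account = 110.7 + (-235.5) + 302.9 + 53.2 = 231.3
(Excluded from the current account — financial account: sale of domestic government bonds to non-residents 776.2, increase in resident deposits held at foreign banks 237.6, foreign purchases of equities on the domestic stock exchange 458.5, inward foreign direct investment in the manufacturing sector 334.6, purchases of foreign government bonds by domestic residents 524.2.)

231.3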